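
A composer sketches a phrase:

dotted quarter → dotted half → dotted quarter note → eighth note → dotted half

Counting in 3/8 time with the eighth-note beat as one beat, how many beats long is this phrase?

19

One eighth-note beat = 2 sixteenth notes.
In sixteenth notes: dotted quarter = 6; dotted half = 12; dotted quarter note = 6; eighth note = 2; dotted half = 12.
Altogether 6 + 12 + 6 + 2 + 12 = 38.
38 ÷ 2 = 19 beats.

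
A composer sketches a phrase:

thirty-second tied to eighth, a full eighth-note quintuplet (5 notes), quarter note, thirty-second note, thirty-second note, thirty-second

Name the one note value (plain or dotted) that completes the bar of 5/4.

The bar of 5/4 = 40 thirty-second notes.
Convert each value to thirty-second notes: thirty-second tied to eighth (thirty-second + eighth) = 5; a full eighth-note quintuplet (5 notes) (five quintuplet eighths span one half) = 16; quarter note = 8; thirty-second note = 1; thirty-second note = 1; thirty-second = 1.
Total: 5 + 16 + 8 + 1 + 1 + 1 = 32.
Remaining: 40 − 32 = 8 thirty-second notes, which is a quarter note.

quarter note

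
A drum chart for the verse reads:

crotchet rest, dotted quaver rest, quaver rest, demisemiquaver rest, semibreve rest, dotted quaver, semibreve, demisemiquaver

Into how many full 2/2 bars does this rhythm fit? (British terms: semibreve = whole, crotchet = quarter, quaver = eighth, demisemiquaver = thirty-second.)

2

One bar of 2/2 = 32 thirty-second notes.
Working in thirty-second notes: crotchet rest = 8; dotted quaver rest = 6; quaver rest = 4; demisemiquaver rest = 1; semibreve rest = 32; dotted quaver = 6; semibreve = 32; demisemiquaver = 1.
Altogether 8 + 6 + 4 + 1 + 32 + 6 + 32 + 1 = 90.
90 ÷ 32 = 2 complete bars with 26 left over.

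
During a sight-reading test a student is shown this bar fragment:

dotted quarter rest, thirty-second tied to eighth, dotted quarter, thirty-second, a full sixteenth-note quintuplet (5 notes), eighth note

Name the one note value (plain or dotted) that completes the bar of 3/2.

The bar of 3/2 = 48 thirty-second notes.
In thirty-second notes: dotted quarter rest = 12; thirty-second tied to eighth (thirty-second + eighth) = 5; dotted quarter = 12; thirty-second = 1; a full sixteenth-note quintuplet (5 notes) (five quintuplet sixteenths span one quarter) = 8; eighth note = 4.
Total: 12 + 5 + 12 + 1 + 8 + 4 = 42.
Remaining: 48 − 42 = 6 thirty-second notes, which is a dotted eighth note.

dotted eighth note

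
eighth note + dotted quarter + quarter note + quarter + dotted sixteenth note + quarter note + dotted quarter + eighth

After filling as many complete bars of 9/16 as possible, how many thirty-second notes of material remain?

5

One bar of 9/16 = 18 thirty-second notes.
In thirty-second notes: eighth note = 4; dotted quarter = 12; quarter note = 8; quarter = 8; dotted sixteenth note = 3; quarter note = 8; dotted quarter = 12; eighth = 4.
Total: 4 + 12 + 8 + 8 + 3 + 8 + 12 + 4 = 59.
59 ÷ 18 = 3 complete bars with 5 thirty-second notes remaining.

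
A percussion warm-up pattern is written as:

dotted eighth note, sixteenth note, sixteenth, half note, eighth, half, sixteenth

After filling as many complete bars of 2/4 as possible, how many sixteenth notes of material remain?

One bar of 2/4 = 8 sixteenth notes.
Convert each value to sixteenth notes: dotted eighth note = 3; sixteenth note = 1; sixteenth = 1; half note = 8; eighth = 2; half = 8; sixteenth = 1.
Adding: 3 + 1 + 1 + 8 + 2 + 8 + 1 = 24.
24 ÷ 8 = 3 complete bars with 0 sixteenth notes remaining.

0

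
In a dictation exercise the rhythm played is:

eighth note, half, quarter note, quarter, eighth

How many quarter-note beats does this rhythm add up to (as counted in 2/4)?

One quarter-note beat = 2 eighth notes.
Express everything in eighth notes: eighth note = 1; half = 4; quarter note = 2; quarter = 2; eighth = 1.
Total: 1 + 4 + 2 + 2 + 1 = 10.
10 ÷ 2 = 5 beats.

5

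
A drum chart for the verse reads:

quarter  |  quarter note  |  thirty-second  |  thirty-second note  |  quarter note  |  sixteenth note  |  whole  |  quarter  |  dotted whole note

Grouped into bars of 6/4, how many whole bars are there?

2

One bar of 6/4 = 48 thirty-second notes.
In thirty-second notes: quarter = 8; quarter note = 8; thirty-second = 1; thirty-second note = 1; quarter note = 8; sixteenth note = 2; whole = 32; quarter = 8; dotted whole note = 48.
Adding: 8 + 8 + 1 + 1 + 8 + 2 + 32 + 8 + 48 = 116.
116 ÷ 48 = 2 complete bars with 20 left over.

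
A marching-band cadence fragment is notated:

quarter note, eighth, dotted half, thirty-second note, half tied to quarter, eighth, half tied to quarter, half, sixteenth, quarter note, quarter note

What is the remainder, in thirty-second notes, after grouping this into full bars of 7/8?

One bar of 7/8 = 28 thirty-second notes.
Working in thirty-second notes: quarter note = 8; eighth = 4; dotted half = 24; thirty-second note = 1; half tied to quarter (half + quarter) = 24; eighth = 4; half tied to quarter (half + quarter) = 24; half = 16; sixteenth = 2; quarter note = 8; quarter note = 8.
Adding: 8 + 4 + 24 + 1 + 24 + 4 + 24 + 16 + 2 + 8 + 8 = 123.
123 ÷ 28 = 4 complete bars with 11 thirty-second notes remaining.

11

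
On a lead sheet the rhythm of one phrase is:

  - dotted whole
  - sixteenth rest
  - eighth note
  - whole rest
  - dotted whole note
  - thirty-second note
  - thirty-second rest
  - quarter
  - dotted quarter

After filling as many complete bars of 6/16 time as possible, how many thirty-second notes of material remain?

One bar of 6/16 = 12 thirty-second notes.
In thirty-second notes: dotted whole = 48; sixteenth rest = 2; eighth note = 4; whole rest = 32; dotted whole note = 48; thirty-second note = 1; thirty-second rest = 1; quarter = 8; dotted quarter = 12.
Total: 48 + 2 + 4 + 32 + 48 + 1 + 1 + 8 + 12 = 156.
156 ÷ 12 = 13 complete bars with 0 thirty-second notes remaining.

0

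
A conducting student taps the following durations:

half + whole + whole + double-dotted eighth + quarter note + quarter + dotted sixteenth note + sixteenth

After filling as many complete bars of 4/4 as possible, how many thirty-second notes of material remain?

12

One bar of 4/4 = 32 thirty-second notes.
In thirty-second notes: half = 16; whole = 32; whole = 32; double-dotted eighth = 7; quarter note = 8; quarter = 8; dotted sixteenth note = 3; sixteenth = 2.
Total: 16 + 32 + 32 + 7 + 8 + 8 + 3 + 2 = 108.
108 ÷ 32 = 3 complete bars with 12 thirty-second notes remaining.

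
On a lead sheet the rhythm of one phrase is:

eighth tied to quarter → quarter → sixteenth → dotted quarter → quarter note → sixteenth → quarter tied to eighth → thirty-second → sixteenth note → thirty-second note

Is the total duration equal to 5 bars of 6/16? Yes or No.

Yes

One bar of 6/16 = 12 thirty-second notes, so 5 bars = 60.
Express everything in thirty-second notes: eighth tied to quarter (eighth + quarter) = 12; quarter = 8; sixteenth = 2; dotted quarter = 12; quarter note = 8; sixteenth = 2; quarter tied to eighth (quarter + eighth) = 12; thirty-second = 1; sixteenth note = 2; thirty-second note = 1.
Adding: 12 + 8 + 2 + 12 + 8 + 2 + 12 + 1 + 2 + 1 = 60.
60 equals 60, so the answer is Yes.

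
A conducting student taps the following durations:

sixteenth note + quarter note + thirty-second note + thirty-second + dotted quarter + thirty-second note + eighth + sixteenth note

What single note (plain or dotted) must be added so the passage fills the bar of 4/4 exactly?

thirty-second note

The bar of 4/4 = 32 thirty-second notes.
Each duration in thirty-second notes: sixteenth note = 2; quarter note = 8; thirty-second note = 1; thirty-second = 1; dotted quarter = 12; thirty-second note = 1; eighth = 4; sixteenth note = 2.
Sum: 2 + 8 + 1 + 1 + 12 + 1 + 4 + 2 = 31.
Remaining: 32 − 31 = 1 thirty-second note, which is a thirty-second note.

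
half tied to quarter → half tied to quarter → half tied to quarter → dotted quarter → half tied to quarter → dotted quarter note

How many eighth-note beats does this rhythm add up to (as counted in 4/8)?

One eighth-note beat = 2 sixteenth notes.
In sixteenth notes: half tied to quarter (half + quarter) = 12; half tied to quarter (half + quarter) = 12; half tied to quarter (half + quarter) = 12; dotted quarter = 6; half tied to quarter (half + quarter) = 12; dotted quarter note = 6.
Adding: 12 + 12 + 12 + 6 + 12 + 6 = 60.
60 ÷ 2 = 30 beats.

30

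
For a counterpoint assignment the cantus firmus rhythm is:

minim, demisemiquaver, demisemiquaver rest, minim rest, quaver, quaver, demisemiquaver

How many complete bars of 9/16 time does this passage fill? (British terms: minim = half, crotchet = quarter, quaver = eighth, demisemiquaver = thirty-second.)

One bar of 9/16 = 18 thirty-second notes.
In thirty-second notes: minim = 16; demisemiquaver = 1; demisemiquaver rest = 1; minim rest = 16; quaver = 4; quaver = 4; demisemiquaver = 1.
Adding: 16 + 1 + 1 + 16 + 4 + 4 + 1 = 43.
43 ÷ 18 = 2 complete bars with 7 left over.

2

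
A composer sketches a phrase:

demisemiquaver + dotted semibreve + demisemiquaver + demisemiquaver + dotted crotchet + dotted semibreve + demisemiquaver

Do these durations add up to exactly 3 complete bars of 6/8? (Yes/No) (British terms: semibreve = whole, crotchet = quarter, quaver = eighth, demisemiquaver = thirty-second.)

One bar of 6/8 = 24 thirty-second notes, so 3 bars = 72.
Express everything in thirty-second notes: demisemiquaver = 1; dotted semibreve = 48; demisemiquaver = 1; demisemiquaver = 1; dotted crotchet = 12; dotted semibreve = 48; demisemiquaver = 1.
Altogether 1 + 48 + 1 + 1 + 12 + 48 + 1 = 112.
112 exceeds 72, so the answer is No.

No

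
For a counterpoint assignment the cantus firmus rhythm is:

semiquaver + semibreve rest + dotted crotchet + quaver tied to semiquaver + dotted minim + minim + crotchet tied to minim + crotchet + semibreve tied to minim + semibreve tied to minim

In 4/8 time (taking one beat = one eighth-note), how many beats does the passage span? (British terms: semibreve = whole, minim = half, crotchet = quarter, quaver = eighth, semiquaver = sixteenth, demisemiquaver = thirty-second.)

One eighth-note beat = 2 sixteenth notes.
Convert each value to sixteenth notes: semiquaver = 1; semibreve rest = 16; dotted crotchet = 6; quaver tied to semiquaver (quaver + semiquaver) = 3; dotted minim = 12; minim = 8; crotchet tied to minim (crotchet + minim) = 12; crotchet = 4; semibreve tied to minim (semibreve + minim) = 24; semibreve tied to minim (semibreve + minim) = 24.
Sum: 1 + 16 + 6 + 3 + 12 + 8 + 12 + 4 + 24 + 24 = 110.
110 ÷ 2 = 55 beats.

55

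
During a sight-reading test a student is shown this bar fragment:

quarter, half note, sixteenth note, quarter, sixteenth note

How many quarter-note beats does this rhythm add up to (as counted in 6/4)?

One quarter-note beat = 4 sixteenth notes.
Express everything in sixteenth notes: quarter = 4; half note = 8; sixteenth note = 1; quarter = 4; sixteenth note = 1.
Sum: 4 + 8 + 1 + 4 + 1 = 18.
18 ÷ 4 = 4.5 beats.

4.5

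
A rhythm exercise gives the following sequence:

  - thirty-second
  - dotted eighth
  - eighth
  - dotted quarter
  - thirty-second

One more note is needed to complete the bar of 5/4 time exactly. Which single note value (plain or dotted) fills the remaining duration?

The bar of 5/4 = 40 thirty-second notes.
Express everything in thirty-second notes: thirty-second = 1; dotted eighth = 6; eighth = 4; dotted quarter = 12; thirty-second = 1.
Altogether 1 + 6 + 4 + 12 + 1 = 24.
Remaining: 40 − 24 = 16 thirty-second notes, which is a half note.

half note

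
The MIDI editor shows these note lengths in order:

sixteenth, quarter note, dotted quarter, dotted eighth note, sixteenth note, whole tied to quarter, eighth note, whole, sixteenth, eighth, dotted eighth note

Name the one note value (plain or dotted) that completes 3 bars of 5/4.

sixteenth note

3 bars of 5/4 = 60 sixteenth notes.
Express everything in sixteenth notes: sixteenth = 1; quarter note = 4; dotted quarter = 6; dotted eighth note = 3; sixteenth note = 1; whole tied to quarter (whole + quarter) = 20; eighth note = 2; whole = 16; sixteenth = 1; eighth = 2; dotted eighth note = 3.
Altogether 1 + 4 + 6 + 3 + 1 + 20 + 2 + 16 + 1 + 2 + 3 = 59.
Remaining: 60 − 59 = 1 sixteenth note, which is a sixteenth note.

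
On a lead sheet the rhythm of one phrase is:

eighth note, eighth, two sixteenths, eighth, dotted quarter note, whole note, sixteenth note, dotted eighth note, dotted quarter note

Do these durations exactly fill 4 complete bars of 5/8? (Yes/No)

Yes

One bar of 5/8 = 10 sixteenth notes, so 4 bars = 40.
In sixteenth notes: eighth note = 2; eighth = 2; sixteenth = 1; sixteenth = 1; eighth = 2; dotted quarter note = 6; whole note = 16; sixteenth note = 1; dotted eighth note = 3; dotted quarter note = 6.
Total: 2 + 2 + 1 + 1 + 2 + 6 + 16 + 1 + 3 + 6 = 40.
40 equals 40, so the answer is Yes.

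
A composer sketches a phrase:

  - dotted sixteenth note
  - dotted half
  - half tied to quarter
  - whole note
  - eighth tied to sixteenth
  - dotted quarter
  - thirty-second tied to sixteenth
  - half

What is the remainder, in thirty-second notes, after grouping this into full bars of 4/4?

24

One bar of 4/4 = 32 thirty-second notes.
In thirty-second notes: dotted sixteenth note = 3; dotted half = 24; half tied to quarter (half + quarter) = 24; whole note = 32; eighth tied to sixteenth (eighth + sixteenth) = 6; dotted quarter = 12; thirty-second tied to sixteenth (thirty-second + sixteenth) = 3; half = 16.
Sum: 3 + 24 + 24 + 32 + 6 + 12 + 3 + 16 = 120.
120 ÷ 32 = 3 complete bars with 24 thirty-second notes remaining.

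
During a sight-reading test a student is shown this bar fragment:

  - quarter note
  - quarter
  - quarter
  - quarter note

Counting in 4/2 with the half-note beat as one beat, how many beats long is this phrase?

2

One half-note beat = 2 quarter notes.
Each duration in quarter notes: quarter note = 1; quarter = 1; quarter = 1; quarter note = 1.
Total: 1 + 1 + 1 + 1 = 4.
4 ÷ 2 = 2 beats.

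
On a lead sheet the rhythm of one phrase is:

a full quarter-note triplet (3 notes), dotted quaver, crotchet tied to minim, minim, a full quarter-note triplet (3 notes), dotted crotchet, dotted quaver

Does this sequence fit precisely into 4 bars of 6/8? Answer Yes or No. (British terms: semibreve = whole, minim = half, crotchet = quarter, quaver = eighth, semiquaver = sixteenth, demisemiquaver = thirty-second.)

Yes

One bar of 6/8 = 12 sixteenth notes, so 4 bars = 48.
Working in sixteenth notes: a full quarter-note triplet (3 notes) (three triplet quarters span one half) = 8; dotted quaver = 3; crotchet tied to minim (crotchet + minim) = 12; minim = 8; a full quarter-note triplet (3 notes) (three triplet quarters span one half) = 8; dotted crotchet = 6; dotted quaver = 3.
Adding: 8 + 3 + 12 + 8 + 8 + 6 + 3 = 48.
48 equals 48, so the answer is Yes.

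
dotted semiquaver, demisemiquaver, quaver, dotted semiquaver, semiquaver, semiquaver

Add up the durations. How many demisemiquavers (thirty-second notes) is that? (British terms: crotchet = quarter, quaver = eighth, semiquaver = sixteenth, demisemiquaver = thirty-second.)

15

In thirty-second notes: dotted semiquaver = 3; demisemiquaver = 1; quaver = 4; dotted semiquaver = 3; semiquaver = 2; semiquaver = 2.
Adding: 3 + 1 + 4 + 3 + 2 + 2 = 15 thirty-second notes.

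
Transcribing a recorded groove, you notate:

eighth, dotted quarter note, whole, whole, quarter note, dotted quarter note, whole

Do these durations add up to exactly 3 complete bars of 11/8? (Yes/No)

One bar of 11/8 = 11 eighth notes, so 3 bars = 33.
Each duration in eighth notes: eighth = 1; dotted quarter note = 3; whole = 8; whole = 8; quarter note = 2; dotted quarter note = 3; whole = 8.
Adding: 1 + 3 + 8 + 8 + 2 + 3 + 8 = 33.
33 equals 33, so the answer is Yes.

Yes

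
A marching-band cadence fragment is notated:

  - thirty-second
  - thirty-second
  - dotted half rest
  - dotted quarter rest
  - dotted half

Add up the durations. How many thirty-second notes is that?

62

Working in thirty-second notes: thirty-second = 1; thirty-second = 1; dotted half rest = 24; dotted quarter rest = 12; dotted half = 24.
Adding: 1 + 1 + 24 + 12 + 24 = 62 thirty-second notes.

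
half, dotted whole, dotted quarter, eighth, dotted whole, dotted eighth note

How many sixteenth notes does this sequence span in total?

Working in sixteenth notes: half = 8; dotted whole = 24; dotted quarter = 6; eighth = 2; dotted whole = 24; dotted eighth note = 3.
Altogether 8 + 24 + 6 + 2 + 24 + 3 = 67 sixteenth notes.

67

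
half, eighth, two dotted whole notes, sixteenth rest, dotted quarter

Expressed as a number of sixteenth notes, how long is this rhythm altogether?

In sixteenth notes: half = 8; eighth = 2; dotted whole note = 24; dotted whole note = 24; sixteenth rest = 1; dotted quarter = 6.
Sum: 8 + 2 + 24 + 24 + 1 + 6 = 65 sixteenth notes.

65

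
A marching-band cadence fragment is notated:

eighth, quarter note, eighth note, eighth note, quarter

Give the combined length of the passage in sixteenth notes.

Working in sixteenth notes: eighth = 2; quarter note = 4; eighth note = 2; eighth note = 2; quarter = 4.
Total: 2 + 4 + 2 + 2 + 4 = 14 sixteenth notes.

14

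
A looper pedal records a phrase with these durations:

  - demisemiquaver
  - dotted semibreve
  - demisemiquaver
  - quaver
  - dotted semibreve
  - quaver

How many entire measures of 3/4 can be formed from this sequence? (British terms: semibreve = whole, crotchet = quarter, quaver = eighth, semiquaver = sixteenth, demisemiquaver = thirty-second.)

4

One bar of 3/4 = 24 thirty-second notes.
Each duration in thirty-second notes: demisemiquaver = 1; dotted semibreve = 48; demisemiquaver = 1; quaver = 4; dotted semibreve = 48; quaver = 4.
Sum: 1 + 48 + 1 + 4 + 48 + 4 = 106.
106 ÷ 24 = 4 complete bars with 10 left over.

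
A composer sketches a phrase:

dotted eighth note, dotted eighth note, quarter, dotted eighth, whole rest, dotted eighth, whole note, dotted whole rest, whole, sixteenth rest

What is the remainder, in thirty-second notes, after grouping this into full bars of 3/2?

One bar of 3/2 = 24 sixteenth notes.
Convert each value to sixteenth notes: dotted eighth note = 3; dotted eighth note = 3; quarter = 4; dotted eighth = 3; whole rest = 16; dotted eighth = 3; whole note = 16; dotted whole rest = 24; whole = 16; sixteenth rest = 1.
Altogether 3 + 3 + 4 + 3 + 16 + 3 + 16 + 24 + 16 + 1 = 89.
89 ÷ 24 = 3 complete bars with 17 sixteenth notes remaining = 34 thirty-second notes.

34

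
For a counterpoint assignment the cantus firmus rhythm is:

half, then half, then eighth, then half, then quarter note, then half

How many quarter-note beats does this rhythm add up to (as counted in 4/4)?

9.5

One quarter-note beat = 2 eighth notes.
Each duration in eighth notes: half = 4; half = 4; eighth = 1; half = 4; quarter note = 2; half = 4.
Adding: 4 + 4 + 1 + 4 + 2 + 4 = 19.
19 ÷ 2 = 9.5 beats.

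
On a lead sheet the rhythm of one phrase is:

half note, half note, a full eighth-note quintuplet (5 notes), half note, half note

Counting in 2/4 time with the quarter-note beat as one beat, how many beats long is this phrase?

One quarter-note beat = 2 eighth notes.
Express everything in eighth notes: half note = 4; half note = 4; a full eighth-note quintuplet (5 notes) (five quintuplet eighths span one half) = 4; half note = 4; half note = 4.
Sum: 4 + 4 + 4 + 4 + 4 = 20.
20 ÷ 2 = 10 beats.

10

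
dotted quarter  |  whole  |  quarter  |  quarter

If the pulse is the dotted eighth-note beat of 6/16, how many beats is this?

10

One dotted eighth-note beat = 3 sixteenth notes.
Each duration in sixteenth notes: dotted quarter = 6; whole = 16; quarter = 4; quarter = 4.
Adding: 6 + 16 + 4 + 4 = 30.
30 ÷ 3 = 10 beats.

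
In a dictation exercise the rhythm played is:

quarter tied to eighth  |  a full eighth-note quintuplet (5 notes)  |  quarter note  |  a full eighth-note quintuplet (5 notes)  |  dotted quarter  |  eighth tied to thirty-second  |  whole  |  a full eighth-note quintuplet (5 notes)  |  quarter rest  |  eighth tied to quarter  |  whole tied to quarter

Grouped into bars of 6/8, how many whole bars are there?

One bar of 6/8 = 24 thirty-second notes.
Working in thirty-second notes: quarter tied to eighth (quarter + eighth) = 12; a full eighth-note quintuplet (5 notes) (five quintuplet eighths span one half) = 16; quarter note = 8; a full eighth-note quintuplet (5 notes) (five quintuplet eighths span one half) = 16; dotted quarter = 12; eighth tied to thirty-second (eighth + thirty-second) = 5; whole = 32; a full eighth-note quintuplet (5 notes) (five quintuplet eighths span one half) = 16; quarter rest = 8; eighth tied to quarter (eighth + quarter) = 12; whole tied to quarter (whole + quarter) = 40.
Altogether 12 + 16 + 8 + 16 + 12 + 5 + 32 + 16 + 8 + 12 + 40 = 177.
177 ÷ 24 = 7 complete bars with 9 left over.

7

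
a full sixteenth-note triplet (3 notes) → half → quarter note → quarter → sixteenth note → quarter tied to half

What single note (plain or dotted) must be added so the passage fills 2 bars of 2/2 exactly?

sixteenth note

2 bars of 2/2 = 32 sixteenth notes.
In sixteenth notes: a full sixteenth-note triplet (3 notes) (three triplet sixteenths span one eighth) = 2; half = 8; quarter note = 4; quarter = 4; sixteenth note = 1; quarter tied to half (quarter + half) = 12.
Altogether 2 + 8 + 4 + 4 + 1 + 12 = 31.
Remaining: 32 − 31 = 1 sixteenth note, which is a sixteenth note.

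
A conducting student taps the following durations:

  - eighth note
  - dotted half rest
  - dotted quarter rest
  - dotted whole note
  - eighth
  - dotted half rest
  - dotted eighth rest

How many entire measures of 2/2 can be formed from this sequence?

3

One bar of 2/2 = 16 sixteenth notes.
Each duration in sixteenth notes: eighth note = 2; dotted half rest = 12; dotted quarter rest = 6; dotted whole note = 24; eighth = 2; dotted half rest = 12; dotted eighth rest = 3.
Altogether 2 + 12 + 6 + 24 + 2 + 12 + 3 = 61.
61 ÷ 16 = 3 complete bars with 13 left over.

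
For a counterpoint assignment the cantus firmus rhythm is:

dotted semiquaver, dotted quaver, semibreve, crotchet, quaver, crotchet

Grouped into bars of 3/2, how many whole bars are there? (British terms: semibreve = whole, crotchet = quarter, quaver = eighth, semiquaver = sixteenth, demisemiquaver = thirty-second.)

1

One bar of 3/2 = 48 thirty-second notes.
Each duration in thirty-second notes: dotted semiquaver = 3; dotted quaver = 6; semibreve = 32; crotchet = 8; quaver = 4; crotchet = 8.
Total: 3 + 6 + 32 + 8 + 4 + 8 = 61.
61 ÷ 48 = 1 complete bar with 13 left over.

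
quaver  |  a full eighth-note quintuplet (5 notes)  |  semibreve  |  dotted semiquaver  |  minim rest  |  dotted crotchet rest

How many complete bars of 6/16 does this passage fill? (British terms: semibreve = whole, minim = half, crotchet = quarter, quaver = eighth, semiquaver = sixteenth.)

One bar of 6/16 = 12 thirty-second notes.
Working in thirty-second notes: quaver = 4; a full eighth-note quintuplet (5 notes) (five quintuplet eighths span one half) = 16; semibreve = 32; dotted semiquaver = 3; minim rest = 16; dotted crotchet rest = 12.
Total: 4 + 16 + 32 + 3 + 16 + 12 = 83.
83 ÷ 12 = 6 complete bars with 11 left over.

6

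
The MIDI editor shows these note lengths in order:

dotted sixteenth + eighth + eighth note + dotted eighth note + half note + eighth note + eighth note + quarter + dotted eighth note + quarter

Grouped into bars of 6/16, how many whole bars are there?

One bar of 6/16 = 12 thirty-second notes.
Each duration in thirty-second notes: dotted sixteenth = 3; eighth = 4; eighth note = 4; dotted eighth note = 6; half note = 16; eighth note = 4; eighth note = 4; quarter = 8; dotted eighth note = 6; quarter = 8.
Altogether 3 + 4 + 4 + 6 + 16 + 4 + 4 + 8 + 6 + 8 = 63.
63 ÷ 12 = 5 complete bars with 3 left over.

5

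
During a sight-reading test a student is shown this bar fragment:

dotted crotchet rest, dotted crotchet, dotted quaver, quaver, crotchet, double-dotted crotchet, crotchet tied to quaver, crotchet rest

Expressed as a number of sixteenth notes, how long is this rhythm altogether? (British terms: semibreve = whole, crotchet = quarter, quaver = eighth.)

Convert each value to sixteenth notes: dotted crotchet rest = 6; dotted crotchet = 6; dotted quaver = 3; quaver = 2; crotchet = 4; double-dotted crotchet = 7; crotchet tied to quaver (crotchet + quaver) = 6; crotchet rest = 4.
Adding: 6 + 6 + 3 + 2 + 4 + 7 + 6 + 4 = 38 sixteenth notes.

38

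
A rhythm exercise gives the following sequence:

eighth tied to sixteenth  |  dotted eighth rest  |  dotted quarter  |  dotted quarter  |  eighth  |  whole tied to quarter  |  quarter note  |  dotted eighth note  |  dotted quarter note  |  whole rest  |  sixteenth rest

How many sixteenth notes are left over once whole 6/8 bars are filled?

One bar of 6/8 = 12 sixteenth notes.
Convert each value to sixteenth notes: eighth tied to sixteenth (eighth + sixteenth) = 3; dotted eighth rest = 3; dotted quarter = 6; dotted quarter = 6; eighth = 2; whole tied to quarter (whole + quarter) = 20; quarter note = 4; dotted eighth note = 3; dotted quarter note = 6; whole rest = 16; sixteenth rest = 1.
Adding: 3 + 3 + 6 + 6 + 2 + 20 + 4 + 3 + 6 + 16 + 1 = 70.
70 ÷ 12 = 5 complete bars with 10 sixteenth notes remaining.

10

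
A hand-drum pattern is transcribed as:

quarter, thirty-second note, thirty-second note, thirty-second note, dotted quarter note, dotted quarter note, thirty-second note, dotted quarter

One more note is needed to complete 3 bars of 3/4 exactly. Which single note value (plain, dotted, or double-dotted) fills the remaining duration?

dotted half note

3 bars of 3/4 = 72 thirty-second notes.
Express everything in thirty-second notes: quarter = 8; thirty-second note = 1; thirty-second note = 1; thirty-second note = 1; dotted quarter note = 12; dotted quarter note = 12; thirty-second note = 1; dotted quarter = 12.
Total: 8 + 1 + 1 + 1 + 12 + 12 + 1 + 12 = 48.
Remaining: 72 − 48 = 24 thirty-second notes, which is a dotted half note.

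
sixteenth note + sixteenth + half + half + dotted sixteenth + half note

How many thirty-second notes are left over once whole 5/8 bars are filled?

15

One bar of 5/8 = 20 thirty-second notes.
Working in thirty-second notes: sixteenth note = 2; sixteenth = 2; half = 16; half = 16; dotted sixteenth = 3; half note = 16.
Altogether 2 + 2 + 16 + 16 + 3 + 16 = 55.
55 ÷ 20 = 2 complete bars with 15 thirty-second notes remaining.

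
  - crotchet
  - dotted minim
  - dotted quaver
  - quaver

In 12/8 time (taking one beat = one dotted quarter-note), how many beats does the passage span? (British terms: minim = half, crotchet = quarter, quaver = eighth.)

3.5

One dotted quarter-note beat = 6 sixteenth notes.
In sixteenth notes: crotchet = 4; dotted minim = 12; dotted quaver = 3; quaver = 2.
Total: 4 + 12 + 3 + 2 = 21.
21 ÷ 6 = 3.5 beats.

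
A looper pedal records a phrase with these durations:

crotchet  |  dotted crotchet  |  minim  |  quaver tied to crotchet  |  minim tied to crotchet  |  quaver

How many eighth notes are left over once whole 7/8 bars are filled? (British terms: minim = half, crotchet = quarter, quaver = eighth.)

One bar of 7/8 = 7 eighth notes.
Express everything in eighth notes: crotchet = 2; dotted crotchet = 3; minim = 4; quaver tied to crotchet (quaver + crotchet) = 3; minim tied to crotchet (minim + crotchet) = 6; quaver = 1.
Adding: 2 + 3 + 4 + 3 + 6 + 1 = 19.
19 ÷ 7 = 2 complete bars with 5 eighth notes remaining.

5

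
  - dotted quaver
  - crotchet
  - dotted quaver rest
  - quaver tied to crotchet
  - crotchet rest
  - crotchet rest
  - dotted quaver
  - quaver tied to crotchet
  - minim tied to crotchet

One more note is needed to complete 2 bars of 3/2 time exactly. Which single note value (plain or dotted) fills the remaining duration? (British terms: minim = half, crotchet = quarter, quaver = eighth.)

dotted eighth note

2 bars of 3/2 = 48 sixteenth notes.
Express everything in sixteenth notes: dotted quaver = 3; crotchet = 4; dotted quaver rest = 3; quaver tied to crotchet (quaver + crotchet) = 6; crotchet rest = 4; crotchet rest = 4; dotted quaver = 3; quaver tied to crotchet (quaver + crotchet) = 6; minim tied to crotchet (minim + crotchet) = 12.
Sum: 3 + 4 + 3 + 6 + 4 + 4 + 3 + 6 + 12 = 45.
Remaining: 48 − 45 = 3 sixteenth notes, which is a dotted eighth note.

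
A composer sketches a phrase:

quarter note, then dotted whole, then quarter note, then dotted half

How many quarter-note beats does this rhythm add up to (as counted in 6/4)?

11

One quarter-note beat = 2 eighth notes.
In eighth notes: quarter note = 2; dotted whole = 12; quarter note = 2; dotted half = 6.
Sum: 2 + 12 + 2 + 6 = 22.
22 ÷ 2 = 11 beats.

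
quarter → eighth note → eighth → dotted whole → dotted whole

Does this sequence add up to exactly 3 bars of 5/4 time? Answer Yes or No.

No

One bar of 5/4 = 10 eighth notes, so 3 bars = 30.
Convert each value to eighth notes: quarter = 2; eighth note = 1; eighth = 1; dotted whole = 12; dotted whole = 12.
Adding: 2 + 1 + 1 + 12 + 12 = 28.
28 falls short of 30, so the answer is No.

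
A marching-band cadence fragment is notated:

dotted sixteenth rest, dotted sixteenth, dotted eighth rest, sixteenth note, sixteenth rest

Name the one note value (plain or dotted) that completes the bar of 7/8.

The bar of 7/8 = 28 thirty-second notes.
Express everything in thirty-second notes: dotted sixteenth rest = 3; dotted sixteenth = 3; dotted eighth rest = 6; sixteenth note = 2; sixteenth rest = 2.
Altogether 3 + 3 + 6 + 2 + 2 = 16.
Remaining: 28 − 16 = 12 thirty-second notes, which is a dotted quarter note.

dotted quarter note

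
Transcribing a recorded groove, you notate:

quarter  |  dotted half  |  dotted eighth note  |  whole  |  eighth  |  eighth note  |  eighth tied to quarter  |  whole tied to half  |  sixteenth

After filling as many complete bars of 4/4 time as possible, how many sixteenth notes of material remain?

One bar of 4/4 = 16 sixteenth notes.
Express everything in sixteenth notes: quarter = 4; dotted half = 12; dotted eighth note = 3; whole = 16; eighth = 2; eighth note = 2; eighth tied to quarter (eighth + quarter) = 6; whole tied to half (whole + half) = 24; sixteenth = 1.
Total: 4 + 12 + 3 + 16 + 2 + 2 + 6 + 24 + 1 = 70.
70 ÷ 16 = 4 complete bars with 6 sixteenth notes remaining.

6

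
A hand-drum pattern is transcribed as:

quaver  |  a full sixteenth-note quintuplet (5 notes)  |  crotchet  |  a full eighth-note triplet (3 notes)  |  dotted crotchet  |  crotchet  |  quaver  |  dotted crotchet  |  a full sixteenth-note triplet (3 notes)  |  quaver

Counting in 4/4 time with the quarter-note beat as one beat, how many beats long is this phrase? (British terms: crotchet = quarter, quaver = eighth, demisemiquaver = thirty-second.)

One quarter-note beat = 2 eighth notes.
Working in eighth notes: quaver = 1; a full sixteenth-note quintuplet (5 notes) (five quintuplet sixteenths span one quarter) = 2; crotchet = 2; a full eighth-note triplet (3 notes) (three triplet eighths span one quarter) = 2; dotted crotchet = 3; crotchet = 2; quaver = 1; dotted crotchet = 3; a full sixteenth-note triplet (3 notes) (three triplet sixteenths span one eighth) = 1; quaver = 1.
Adding: 1 + 2 + 2 + 2 + 3 + 2 + 1 + 3 + 1 + 1 = 18.
18 ÷ 2 = 9 beats.

9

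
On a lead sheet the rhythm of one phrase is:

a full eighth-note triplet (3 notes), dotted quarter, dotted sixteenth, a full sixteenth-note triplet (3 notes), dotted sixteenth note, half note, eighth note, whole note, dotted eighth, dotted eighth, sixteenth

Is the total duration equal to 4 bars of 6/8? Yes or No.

One bar of 6/8 = 24 thirty-second notes, so 4 bars = 96.
In thirty-second notes: a full eighth-note triplet (3 notes) (three triplet eighths span one quarter) = 8; dotted quarter = 12; dotted sixteenth = 3; a full sixteenth-note triplet (3 notes) (three triplet sixteenths span one eighth) = 4; dotted sixteenth note = 3; half note = 16; eighth note = 4; whole note = 32; dotted eighth = 6; dotted eighth = 6; sixteenth = 2.
Adding: 8 + 12 + 3 + 4 + 3 + 16 + 4 + 32 + 6 + 6 + 2 = 96.
96 equals 96, so the answer is Yes.

Yes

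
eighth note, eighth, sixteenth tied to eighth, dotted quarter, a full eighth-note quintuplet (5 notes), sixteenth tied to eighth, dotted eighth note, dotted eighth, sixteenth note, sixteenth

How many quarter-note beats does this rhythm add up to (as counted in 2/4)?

One quarter-note beat = 4 sixteenth notes.
Each duration in sixteenth notes: eighth note = 2; eighth = 2; sixteenth tied to eighth (sixteenth + eighth) = 3; dotted quarter = 6; a full eighth-note quintuplet (5 notes) (five quintuplet eighths span one half) = 8; sixteenth tied to eighth (sixteenth + eighth) = 3; dotted eighth note = 3; dotted eighth = 3; sixteenth note = 1; sixteenth = 1.
Total: 2 + 2 + 3 + 6 + 8 + 3 + 3 + 3 + 1 + 1 = 32.
32 ÷ 4 = 8 beats.

8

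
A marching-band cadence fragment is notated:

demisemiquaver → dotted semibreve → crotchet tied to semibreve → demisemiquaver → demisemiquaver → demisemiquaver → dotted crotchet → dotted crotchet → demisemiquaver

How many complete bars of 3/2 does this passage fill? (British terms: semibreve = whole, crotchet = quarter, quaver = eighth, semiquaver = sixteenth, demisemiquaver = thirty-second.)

One bar of 3/2 = 48 thirty-second notes.
Convert each value to thirty-second notes: demisemiquaver = 1; dotted semibreve = 48; crotchet tied to semibreve (crotchet + semibreve) = 40; demisemiquaver = 1; demisemiquaver = 1; demisemiquaver = 1; dotted crotchet = 12; dotted crotchet = 12; demisemiquaver = 1.
Altogether 1 + 48 + 40 + 1 + 1 + 1 + 12 + 12 + 1 = 117.
117 ÷ 48 = 2 complete bars with 21 left over.

2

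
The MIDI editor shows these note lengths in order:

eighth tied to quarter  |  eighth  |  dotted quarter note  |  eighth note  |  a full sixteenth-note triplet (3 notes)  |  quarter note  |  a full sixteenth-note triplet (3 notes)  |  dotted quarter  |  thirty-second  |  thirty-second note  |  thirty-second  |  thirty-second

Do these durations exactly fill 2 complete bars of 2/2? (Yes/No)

Yes

One bar of 2/2 = 32 thirty-second notes, so 2 bars = 64.
In thirty-second notes: eighth tied to quarter (eighth + quarter) = 12; eighth = 4; dotted quarter note = 12; eighth note = 4; a full sixteenth-note triplet (3 notes) (three triplet sixteenths span one eighth) = 4; quarter note = 8; a full sixteenth-note triplet (3 notes) (three triplet sixteenths span one eighth) = 4; dotted quarter = 12; thirty-second = 1; thirty-second note = 1; thirty-second = 1; thirty-second = 1.
Sum: 12 + 4 + 12 + 4 + 4 + 8 + 4 + 12 + 1 + 1 + 1 + 1 = 64.
64 equals 64, so the answer is Yes.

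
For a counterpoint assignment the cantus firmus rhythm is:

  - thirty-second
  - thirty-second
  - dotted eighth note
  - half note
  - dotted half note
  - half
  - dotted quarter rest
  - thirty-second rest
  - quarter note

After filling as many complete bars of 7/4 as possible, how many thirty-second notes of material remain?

One bar of 7/4 = 56 thirty-second notes.
Convert each value to thirty-second notes: thirty-second = 1; thirty-second = 1; dotted eighth note = 6; half note = 16; dotted half note = 24; half = 16; dotted quarter rest = 12; thirty-second rest = 1; quarter note = 8.
Adding: 1 + 1 + 6 + 16 + 24 + 16 + 12 + 1 + 8 = 85.
85 ÷ 56 = 1 complete bar with 29 thirty-second notes remaining.

29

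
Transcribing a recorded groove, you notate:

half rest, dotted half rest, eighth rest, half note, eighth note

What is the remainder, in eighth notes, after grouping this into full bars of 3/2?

4

One bar of 3/2 = 12 eighth notes.
In eighth notes: half rest = 4; dotted half rest = 6; eighth rest = 1; half note = 4; eighth note = 1.
Altogether 4 + 6 + 1 + 4 + 1 = 16.
16 ÷ 12 = 1 complete bar with 4 eighth notes remaining.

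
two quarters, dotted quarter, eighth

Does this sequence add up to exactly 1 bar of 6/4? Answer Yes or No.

No

One bar of 6/4 = 12 eighth notes.
Each duration in eighth notes: quarter = 2; quarter = 2; dotted quarter = 3; eighth = 1.
Sum: 2 + 2 + 3 + 1 = 8.
8 falls short of 12, so the answer is No.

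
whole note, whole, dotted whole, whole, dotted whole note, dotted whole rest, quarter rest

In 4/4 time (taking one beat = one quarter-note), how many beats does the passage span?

31

One quarter-note beat = 2 eighth notes.
Each duration in eighth notes: whole note = 8; whole = 8; dotted whole = 12; whole = 8; dotted whole note = 12; dotted whole rest = 12; quarter rest = 2.
Adding: 8 + 8 + 12 + 8 + 12 + 12 + 2 = 62.
62 ÷ 2 = 31 beats.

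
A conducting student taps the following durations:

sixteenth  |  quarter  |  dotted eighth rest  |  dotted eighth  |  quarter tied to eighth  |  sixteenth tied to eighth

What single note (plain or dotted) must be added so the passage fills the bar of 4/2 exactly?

dotted half note

The bar of 4/2 = 32 sixteenth notes.
Each duration in sixteenth notes: sixteenth = 1; quarter = 4; dotted eighth rest = 3; dotted eighth = 3; quarter tied to eighth (quarter + eighth) = 6; sixteenth tied to eighth (sixteenth + eighth) = 3.
Altogether 1 + 4 + 3 + 3 + 6 + 3 = 20.
Remaining: 32 − 20 = 12 sixteenth notes, which is a dotted half note.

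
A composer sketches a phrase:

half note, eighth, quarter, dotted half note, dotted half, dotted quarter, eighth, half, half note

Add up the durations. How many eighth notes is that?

In eighth notes: half note = 4; eighth = 1; quarter = 2; dotted half note = 6; dotted half = 6; dotted quarter = 3; eighth = 1; half = 4; half note = 4.
Altogether 4 + 1 + 2 + 6 + 6 + 3 + 1 + 4 + 4 = 31 eighth notes.

31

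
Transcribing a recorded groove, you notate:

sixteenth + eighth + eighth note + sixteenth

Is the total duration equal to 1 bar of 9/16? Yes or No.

No

One bar of 9/16 = 9 sixteenth notes.
In sixteenth notes: sixteenth = 1; eighth = 2; eighth note = 2; sixteenth = 1.
Sum: 1 + 2 + 2 + 1 = 6.
6 falls short of 9, so the answer is No.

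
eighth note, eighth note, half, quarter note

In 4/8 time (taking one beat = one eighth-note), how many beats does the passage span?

8

One eighth-note beat = 2 sixteenth notes.
Each duration in sixteenth notes: eighth note = 2; eighth note = 2; half = 8; quarter note = 4.
Adding: 2 + 2 + 8 + 4 = 16.
16 ÷ 2 = 8 beats.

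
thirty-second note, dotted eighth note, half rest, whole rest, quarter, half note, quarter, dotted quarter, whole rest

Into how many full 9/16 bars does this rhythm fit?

7

One bar of 9/16 = 18 thirty-second notes.
Express everything in thirty-second notes: thirty-second note = 1; dotted eighth note = 6; half rest = 16; whole rest = 32; quarter = 8; half note = 16; quarter = 8; dotted quarter = 12; whole rest = 32.
Altogether 1 + 6 + 16 + 32 + 8 + 16 + 8 + 12 + 32 = 131.
131 ÷ 18 = 7 complete bars with 5 left over.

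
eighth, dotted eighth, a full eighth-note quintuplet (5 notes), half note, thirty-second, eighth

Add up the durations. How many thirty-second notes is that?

In thirty-second notes: eighth = 4; dotted eighth = 6; a full eighth-note quintuplet (5 notes) (five quintuplet eighths span one half) = 16; half note = 16; thirty-second = 1; eighth = 4.
Sum: 4 + 6 + 16 + 16 + 1 + 4 = 47 thirty-second notes.

47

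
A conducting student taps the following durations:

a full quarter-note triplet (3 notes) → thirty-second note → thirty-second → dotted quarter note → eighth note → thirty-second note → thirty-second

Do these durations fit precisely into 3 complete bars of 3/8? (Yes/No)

One bar of 3/8 = 12 thirty-second notes, so 3 bars = 36.
Convert each value to thirty-second notes: a full quarter-note triplet (3 notes) (three triplet quarters span one half) = 16; thirty-second note = 1; thirty-second = 1; dotted quarter note = 12; eighth note = 4; thirty-second note = 1; thirty-second = 1.
Altogether 16 + 1 + 1 + 12 + 4 + 1 + 1 = 36.
36 equals 36, so the answer is Yes.

Yes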